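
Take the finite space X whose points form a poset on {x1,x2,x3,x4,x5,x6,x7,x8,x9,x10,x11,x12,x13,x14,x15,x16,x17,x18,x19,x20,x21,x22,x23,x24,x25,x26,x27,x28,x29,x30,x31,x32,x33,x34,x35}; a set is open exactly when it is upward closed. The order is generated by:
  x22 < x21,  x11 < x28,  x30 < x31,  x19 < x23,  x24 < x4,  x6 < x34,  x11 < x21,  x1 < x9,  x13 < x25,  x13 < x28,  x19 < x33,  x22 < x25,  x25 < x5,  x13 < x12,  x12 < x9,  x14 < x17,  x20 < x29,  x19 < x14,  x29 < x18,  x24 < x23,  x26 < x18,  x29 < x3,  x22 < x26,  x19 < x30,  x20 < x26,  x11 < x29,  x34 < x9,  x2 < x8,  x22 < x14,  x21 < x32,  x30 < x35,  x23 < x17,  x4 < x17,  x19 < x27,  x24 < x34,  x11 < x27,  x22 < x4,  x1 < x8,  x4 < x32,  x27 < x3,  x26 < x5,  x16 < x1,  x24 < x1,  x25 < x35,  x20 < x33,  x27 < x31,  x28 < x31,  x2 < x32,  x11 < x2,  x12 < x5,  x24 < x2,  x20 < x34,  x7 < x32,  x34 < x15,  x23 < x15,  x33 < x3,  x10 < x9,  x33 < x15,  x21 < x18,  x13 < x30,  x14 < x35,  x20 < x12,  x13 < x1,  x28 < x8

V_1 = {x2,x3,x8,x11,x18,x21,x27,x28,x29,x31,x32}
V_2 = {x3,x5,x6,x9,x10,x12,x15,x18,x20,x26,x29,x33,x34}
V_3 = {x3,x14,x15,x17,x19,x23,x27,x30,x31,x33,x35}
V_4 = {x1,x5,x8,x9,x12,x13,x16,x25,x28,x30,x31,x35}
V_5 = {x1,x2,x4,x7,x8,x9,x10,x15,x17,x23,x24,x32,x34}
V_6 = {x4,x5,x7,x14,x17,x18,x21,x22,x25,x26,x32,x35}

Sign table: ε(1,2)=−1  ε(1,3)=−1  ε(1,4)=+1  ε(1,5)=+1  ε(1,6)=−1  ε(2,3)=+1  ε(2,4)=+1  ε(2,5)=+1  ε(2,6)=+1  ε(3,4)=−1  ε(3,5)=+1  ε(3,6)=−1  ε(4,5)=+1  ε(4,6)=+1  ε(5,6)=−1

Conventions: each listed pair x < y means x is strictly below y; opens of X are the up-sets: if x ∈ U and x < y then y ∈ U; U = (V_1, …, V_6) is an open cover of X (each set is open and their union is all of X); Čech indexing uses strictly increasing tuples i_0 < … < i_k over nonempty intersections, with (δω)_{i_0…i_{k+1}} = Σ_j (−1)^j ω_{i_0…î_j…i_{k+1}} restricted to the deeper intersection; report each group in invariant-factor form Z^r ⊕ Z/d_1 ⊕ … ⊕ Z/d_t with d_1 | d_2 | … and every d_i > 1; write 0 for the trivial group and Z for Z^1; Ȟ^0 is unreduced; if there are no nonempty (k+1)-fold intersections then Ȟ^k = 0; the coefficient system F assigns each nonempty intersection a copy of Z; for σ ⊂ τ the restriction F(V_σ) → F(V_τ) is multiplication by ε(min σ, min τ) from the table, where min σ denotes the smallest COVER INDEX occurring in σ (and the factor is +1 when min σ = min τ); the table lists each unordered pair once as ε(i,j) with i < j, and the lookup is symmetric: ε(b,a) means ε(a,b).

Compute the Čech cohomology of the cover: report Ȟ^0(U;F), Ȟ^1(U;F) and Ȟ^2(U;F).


Ȟ^0 ≅ 0; Ȟ^1 ≅ Z/2; Ȟ^2 ≅ Z

nonempty intersections:
  V12={x3,x18,x29} V13={x3,x27,x31} V14={x8,x28,x31} V15={x2,x8,x32} V16={x18,x21,x32} V23={x3,x15,x33} V24={x5,x9,x12} V25={x9,x10,x15,x34} V26={x5,x18,x26} V34={x30,x31,x35} V35={x15,x17,x23} V36={x14,x17,x35} V45={x1,x8,x9} V46={x5,x25,x35} V56={x4,x7,x17,x32}
  V123={x3} V126={x18} V134={x31} V145={x8} V156={x32} V235={x15} V245={x9} V246={x5} V346={x35} V356={x17}
C dims 6,15,10; δ0: rk 6, SNF 1^5·2; δ1: rk 9, SNF 1^9
Ȟ^0: (6−6)−0=0 ⇒ 0
Ȟ^1: (15−9)−6=0 plus torsion [2] ⇒ Z/2
Ȟ^2: (10−0)−9=1 ⇒ Z


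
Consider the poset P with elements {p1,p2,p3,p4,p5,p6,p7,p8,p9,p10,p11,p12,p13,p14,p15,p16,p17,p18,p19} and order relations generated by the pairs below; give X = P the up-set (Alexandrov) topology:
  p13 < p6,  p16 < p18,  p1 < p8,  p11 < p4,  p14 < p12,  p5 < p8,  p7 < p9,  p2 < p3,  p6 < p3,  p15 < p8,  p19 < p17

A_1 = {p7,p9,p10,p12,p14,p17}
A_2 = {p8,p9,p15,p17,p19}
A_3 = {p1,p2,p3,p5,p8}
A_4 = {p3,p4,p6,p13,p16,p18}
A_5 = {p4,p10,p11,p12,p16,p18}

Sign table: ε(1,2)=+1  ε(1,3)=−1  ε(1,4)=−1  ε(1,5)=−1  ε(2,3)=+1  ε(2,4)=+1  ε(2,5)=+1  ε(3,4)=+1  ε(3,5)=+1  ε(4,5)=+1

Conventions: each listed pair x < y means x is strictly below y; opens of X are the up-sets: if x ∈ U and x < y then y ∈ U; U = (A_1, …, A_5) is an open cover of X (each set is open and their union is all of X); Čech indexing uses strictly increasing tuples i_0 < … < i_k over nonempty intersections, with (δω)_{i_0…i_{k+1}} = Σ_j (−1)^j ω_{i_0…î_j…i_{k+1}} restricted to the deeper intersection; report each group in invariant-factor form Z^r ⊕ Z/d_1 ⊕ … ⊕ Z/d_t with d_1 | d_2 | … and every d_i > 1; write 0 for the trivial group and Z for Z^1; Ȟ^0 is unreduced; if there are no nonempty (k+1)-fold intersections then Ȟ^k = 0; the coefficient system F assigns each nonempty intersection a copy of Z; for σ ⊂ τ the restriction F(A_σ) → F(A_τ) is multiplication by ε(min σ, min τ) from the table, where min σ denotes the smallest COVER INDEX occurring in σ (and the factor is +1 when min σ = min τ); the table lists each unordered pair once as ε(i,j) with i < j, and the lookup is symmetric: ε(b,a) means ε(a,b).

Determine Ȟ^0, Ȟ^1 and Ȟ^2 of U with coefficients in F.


Ȟ^0(U;F) ≅ 0, Ȟ^1(U;F) ≅ Z/2 and Ȟ^2(U;F) ≅ 0

nerve of the cover:
  A12={p9,p17} A15={p10,p12} A23={p8} A34={p3} A45={p4,p16,p18}
C dims 5,5; δ0: rk 5, SNF 1^4·2
Ȟ^0 = (5 − 5) − 0 = 0, so Ȟ^0 ≅ 0
Ȟ^1 = (5 − 0) − 5 = 0 plus torsion [2], so Ȟ^1 ≅ Z/2
Ȟ^2 = (0 − 0) − 0 = 0, so Ȟ^2 ≅ 0


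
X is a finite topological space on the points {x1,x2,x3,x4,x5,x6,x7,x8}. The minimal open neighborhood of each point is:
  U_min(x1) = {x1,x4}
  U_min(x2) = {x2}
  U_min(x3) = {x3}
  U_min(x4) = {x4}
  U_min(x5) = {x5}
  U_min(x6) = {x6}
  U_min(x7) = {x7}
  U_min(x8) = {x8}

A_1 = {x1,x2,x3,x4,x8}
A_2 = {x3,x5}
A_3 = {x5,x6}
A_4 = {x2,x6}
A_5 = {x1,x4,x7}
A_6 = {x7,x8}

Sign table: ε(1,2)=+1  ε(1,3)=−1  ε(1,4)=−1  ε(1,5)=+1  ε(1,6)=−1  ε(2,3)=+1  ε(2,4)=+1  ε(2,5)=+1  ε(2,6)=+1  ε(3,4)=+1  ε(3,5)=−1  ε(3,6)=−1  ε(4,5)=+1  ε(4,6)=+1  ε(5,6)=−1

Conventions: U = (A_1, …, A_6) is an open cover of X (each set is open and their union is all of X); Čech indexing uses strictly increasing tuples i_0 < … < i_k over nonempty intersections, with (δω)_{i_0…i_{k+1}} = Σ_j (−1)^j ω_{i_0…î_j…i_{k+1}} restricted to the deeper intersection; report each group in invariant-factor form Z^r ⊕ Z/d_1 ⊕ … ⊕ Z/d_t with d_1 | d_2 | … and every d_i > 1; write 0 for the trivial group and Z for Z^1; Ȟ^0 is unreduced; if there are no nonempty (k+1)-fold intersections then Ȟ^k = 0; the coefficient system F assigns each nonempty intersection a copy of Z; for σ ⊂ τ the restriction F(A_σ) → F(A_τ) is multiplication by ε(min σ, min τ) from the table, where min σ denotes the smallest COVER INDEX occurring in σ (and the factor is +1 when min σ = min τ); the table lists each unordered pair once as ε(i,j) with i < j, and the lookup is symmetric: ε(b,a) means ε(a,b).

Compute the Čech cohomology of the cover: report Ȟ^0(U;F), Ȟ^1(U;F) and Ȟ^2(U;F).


nerve simplices:
  A12={x3} A14={x2} A15={x1,x4} A16={x8} A23={x5} A34={x6} A56={x7}
C dims 6,7; δ0: rk 6, SNF 1^5·2
degree 0: 6−6−0 = 0 → Ȟ^0 ≅ 0
degree 1: 7−0−6 = 1 plus torsion [2] → Ȟ^1 ≅ Z ⊕ Z/2
degree 2: 0−0−0 = 0 → Ȟ^2 ≅ 0

Ȟ^0 ≅ 0; Ȟ^1 ≅ Z ⊕ Z/2; Ȟ^2 ≅ 0


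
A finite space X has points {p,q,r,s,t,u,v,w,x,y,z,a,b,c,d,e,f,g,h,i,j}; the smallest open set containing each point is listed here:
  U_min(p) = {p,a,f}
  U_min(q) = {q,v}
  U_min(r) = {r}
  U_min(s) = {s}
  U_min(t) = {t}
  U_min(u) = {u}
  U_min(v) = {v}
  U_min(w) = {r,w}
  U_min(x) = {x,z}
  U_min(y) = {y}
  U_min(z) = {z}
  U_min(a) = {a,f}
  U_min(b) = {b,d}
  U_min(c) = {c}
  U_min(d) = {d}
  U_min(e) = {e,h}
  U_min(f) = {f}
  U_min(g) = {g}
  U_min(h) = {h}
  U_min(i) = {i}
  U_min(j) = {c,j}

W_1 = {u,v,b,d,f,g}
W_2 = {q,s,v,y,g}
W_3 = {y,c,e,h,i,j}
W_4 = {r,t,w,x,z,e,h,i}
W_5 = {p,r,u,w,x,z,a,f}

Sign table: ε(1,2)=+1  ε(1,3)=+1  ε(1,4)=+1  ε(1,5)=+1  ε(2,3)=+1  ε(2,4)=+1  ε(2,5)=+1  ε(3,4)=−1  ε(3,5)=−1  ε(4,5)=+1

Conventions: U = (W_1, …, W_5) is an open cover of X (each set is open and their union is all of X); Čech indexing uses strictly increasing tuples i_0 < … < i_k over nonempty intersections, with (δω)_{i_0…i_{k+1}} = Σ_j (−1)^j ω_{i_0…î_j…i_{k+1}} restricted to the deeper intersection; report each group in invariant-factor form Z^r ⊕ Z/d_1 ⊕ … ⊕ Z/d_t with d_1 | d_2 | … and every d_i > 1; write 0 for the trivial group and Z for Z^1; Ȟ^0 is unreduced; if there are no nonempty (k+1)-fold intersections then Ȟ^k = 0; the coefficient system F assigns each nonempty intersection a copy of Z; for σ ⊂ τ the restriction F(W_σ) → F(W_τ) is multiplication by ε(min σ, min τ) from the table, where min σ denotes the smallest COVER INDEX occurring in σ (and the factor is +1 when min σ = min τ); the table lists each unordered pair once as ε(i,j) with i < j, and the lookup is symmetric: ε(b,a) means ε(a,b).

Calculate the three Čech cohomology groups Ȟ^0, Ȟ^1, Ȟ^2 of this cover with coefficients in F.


Ȟ^0 ≅ 0, Ȟ^1 ≅ Z/2 and Ȟ^2 ≅ 0

nerve of the cover:
  W12={v,g} W15={u,f} W23={y} W34={e,h,i} W45={r,w,x,z}
C dims 5,5; δ0: rk 5, SNF 1^4·2
Ȟ^0 = (5 − 5) − 0 = 0, so Ȟ^0 ≅ 0
Ȟ^1 = (5 − 0) − 5 = 0 plus torsion [2], so Ȟ^1 ≅ Z/2
Ȟ^2 = (0 − 0) − 0 = 0, so Ȟ^2 ≅ 0


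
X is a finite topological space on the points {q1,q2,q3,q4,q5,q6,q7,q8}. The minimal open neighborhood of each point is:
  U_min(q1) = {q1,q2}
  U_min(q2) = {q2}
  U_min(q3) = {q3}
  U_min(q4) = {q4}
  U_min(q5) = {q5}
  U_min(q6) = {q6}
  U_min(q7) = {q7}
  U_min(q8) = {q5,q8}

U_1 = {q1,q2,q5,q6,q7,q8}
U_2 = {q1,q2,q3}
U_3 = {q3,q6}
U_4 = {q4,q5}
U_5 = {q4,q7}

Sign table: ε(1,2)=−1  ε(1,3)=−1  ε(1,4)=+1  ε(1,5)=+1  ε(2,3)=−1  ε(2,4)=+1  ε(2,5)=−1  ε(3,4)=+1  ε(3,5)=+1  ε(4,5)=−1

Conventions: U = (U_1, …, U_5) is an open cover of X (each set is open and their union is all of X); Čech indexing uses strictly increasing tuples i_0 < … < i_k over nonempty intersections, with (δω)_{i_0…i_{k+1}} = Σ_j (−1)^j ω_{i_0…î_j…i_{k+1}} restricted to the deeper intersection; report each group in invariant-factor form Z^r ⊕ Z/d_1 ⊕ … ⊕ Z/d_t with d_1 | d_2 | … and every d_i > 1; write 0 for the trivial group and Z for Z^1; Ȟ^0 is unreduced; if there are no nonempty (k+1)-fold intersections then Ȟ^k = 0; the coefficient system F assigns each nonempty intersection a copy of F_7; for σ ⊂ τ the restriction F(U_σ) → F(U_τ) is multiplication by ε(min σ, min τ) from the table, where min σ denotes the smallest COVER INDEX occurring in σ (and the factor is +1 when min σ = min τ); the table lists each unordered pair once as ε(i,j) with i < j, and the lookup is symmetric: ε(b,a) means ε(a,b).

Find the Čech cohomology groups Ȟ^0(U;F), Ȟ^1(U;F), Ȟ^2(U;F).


intersection data:
  U12={q1,q2} U13={q6} U14={q5} U15={q7} U23={q3} U45={q4}
C dims 5,6; δ0: rk_F7 5
Ȟ^0 = (5 − 5) − 0 = 0, so Ȟ^0 ≅ 0
Ȟ^1 = (6 − 0) − 5 = 1, so Ȟ^1 ≅ Z/7
Ȟ^2 = (0 − 0) − 0 = 0, so Ȟ^2 ≅ 0

Ȟ^0 ≅ 0, Ȟ^1 ≅ Z/7, Ȟ^2 ≅ 0


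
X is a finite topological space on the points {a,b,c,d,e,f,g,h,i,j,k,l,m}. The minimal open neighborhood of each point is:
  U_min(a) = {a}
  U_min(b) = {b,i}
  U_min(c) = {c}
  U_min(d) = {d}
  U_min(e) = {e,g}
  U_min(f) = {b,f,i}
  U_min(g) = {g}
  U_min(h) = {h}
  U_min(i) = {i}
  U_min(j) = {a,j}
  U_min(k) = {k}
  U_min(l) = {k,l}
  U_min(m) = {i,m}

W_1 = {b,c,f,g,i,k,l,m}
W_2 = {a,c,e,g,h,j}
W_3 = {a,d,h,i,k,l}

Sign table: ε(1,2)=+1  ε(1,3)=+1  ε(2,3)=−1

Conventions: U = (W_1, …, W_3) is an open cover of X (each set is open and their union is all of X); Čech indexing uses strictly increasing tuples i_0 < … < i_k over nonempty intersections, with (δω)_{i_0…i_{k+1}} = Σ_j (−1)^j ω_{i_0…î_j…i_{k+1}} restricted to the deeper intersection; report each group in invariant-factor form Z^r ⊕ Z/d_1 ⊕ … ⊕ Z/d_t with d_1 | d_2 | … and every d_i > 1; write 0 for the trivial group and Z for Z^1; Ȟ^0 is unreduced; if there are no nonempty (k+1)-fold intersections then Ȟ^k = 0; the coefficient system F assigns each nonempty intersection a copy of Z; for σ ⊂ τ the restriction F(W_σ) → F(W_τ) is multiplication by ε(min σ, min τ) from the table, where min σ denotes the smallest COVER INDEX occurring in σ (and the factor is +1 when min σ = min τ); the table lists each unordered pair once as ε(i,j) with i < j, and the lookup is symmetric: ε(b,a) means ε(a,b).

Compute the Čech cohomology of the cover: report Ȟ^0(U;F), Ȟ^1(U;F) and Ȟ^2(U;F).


Ȟ^0 ≅ 0,  Ȟ^1 ≅ Z/2,  Ȟ^2 ≅ 0

nonempty overlaps:
  W12={c,g} W13={i,k,l} W23={a,h}
C dims 3,3; δ0: rk 3, SNF 1^2·2
degree 0: 3−3−0 = 0 → Ȟ^0 ≅ 0
degree 1: 3−0−3 = 0 plus torsion [2] → Ȟ^1 ≅ Z/2
degree 2: 0−0−0 = 0 → Ȟ^2 ≅ 0


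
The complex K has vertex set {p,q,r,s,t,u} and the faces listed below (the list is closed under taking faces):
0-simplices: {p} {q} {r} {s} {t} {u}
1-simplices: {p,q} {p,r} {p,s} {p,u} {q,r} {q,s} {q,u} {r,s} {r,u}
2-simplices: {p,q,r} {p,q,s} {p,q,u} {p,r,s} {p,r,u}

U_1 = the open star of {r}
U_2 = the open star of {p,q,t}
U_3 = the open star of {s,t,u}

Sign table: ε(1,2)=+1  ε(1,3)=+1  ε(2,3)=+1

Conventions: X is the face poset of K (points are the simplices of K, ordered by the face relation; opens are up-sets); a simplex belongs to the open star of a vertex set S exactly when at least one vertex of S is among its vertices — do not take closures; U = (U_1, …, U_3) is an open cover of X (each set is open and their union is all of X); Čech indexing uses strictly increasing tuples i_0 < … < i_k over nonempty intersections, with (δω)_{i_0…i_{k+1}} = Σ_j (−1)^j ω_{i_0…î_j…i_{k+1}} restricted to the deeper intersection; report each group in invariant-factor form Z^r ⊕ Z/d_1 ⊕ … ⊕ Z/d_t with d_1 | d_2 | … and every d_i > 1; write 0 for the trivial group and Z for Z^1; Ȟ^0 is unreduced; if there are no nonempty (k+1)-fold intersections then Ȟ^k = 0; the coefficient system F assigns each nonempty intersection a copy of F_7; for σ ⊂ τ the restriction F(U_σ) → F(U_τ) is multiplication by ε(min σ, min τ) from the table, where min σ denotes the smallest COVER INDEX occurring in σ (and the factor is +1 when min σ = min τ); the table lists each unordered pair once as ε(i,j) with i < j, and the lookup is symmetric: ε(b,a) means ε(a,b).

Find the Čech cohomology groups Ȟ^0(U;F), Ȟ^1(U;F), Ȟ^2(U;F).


nonempty overlaps:
  U1={{r},{p,r},{q,r},{r,s},{r,u},{p,q,r},{p,r,s},{p,r,u}} U2={{p},{q},{t},{p,q},{p,r},{p,s},{p,u},{q,r},{q,s},{q,u},{p,q,r},{p,q,s},{p,q,u},{p,r,s},{p,r,u}} U3={{s},{t},{u},{p,s},{p,u},{q,s},{q,u},{r,s},{r,u},{p,q,s},{p,q,u},{p,r,s},{p,r,u}}
  U12={{p,r},{q,r},{p,q,r},{p,r,s},{p,r,u}} U13={{r,s},{r,u},{p,r,s},{p,r,u}} U23={{t},{p,s},{p,u},{q,s},{q,u},{p,q,s},{p,q,u},{p,r,s},{p,r,u}}
  U123={{p,r,s},{p,r,u}}
C dims 3,3,1; δ0: rk_F7 2; δ1: rk_F7 1
degree 0: 3−2−0 = 1 → Ȟ^0 ≅ Z/7
degree 1: 3−1−2 = 0 → Ȟ^1 ≅ 0
degree 2: 1−0−1 = 0 → Ȟ^2 ≅ 0

Ȟ^0 ≅ Z/7; Ȟ^1 ≅ 0; Ȟ^2 ≅ 0


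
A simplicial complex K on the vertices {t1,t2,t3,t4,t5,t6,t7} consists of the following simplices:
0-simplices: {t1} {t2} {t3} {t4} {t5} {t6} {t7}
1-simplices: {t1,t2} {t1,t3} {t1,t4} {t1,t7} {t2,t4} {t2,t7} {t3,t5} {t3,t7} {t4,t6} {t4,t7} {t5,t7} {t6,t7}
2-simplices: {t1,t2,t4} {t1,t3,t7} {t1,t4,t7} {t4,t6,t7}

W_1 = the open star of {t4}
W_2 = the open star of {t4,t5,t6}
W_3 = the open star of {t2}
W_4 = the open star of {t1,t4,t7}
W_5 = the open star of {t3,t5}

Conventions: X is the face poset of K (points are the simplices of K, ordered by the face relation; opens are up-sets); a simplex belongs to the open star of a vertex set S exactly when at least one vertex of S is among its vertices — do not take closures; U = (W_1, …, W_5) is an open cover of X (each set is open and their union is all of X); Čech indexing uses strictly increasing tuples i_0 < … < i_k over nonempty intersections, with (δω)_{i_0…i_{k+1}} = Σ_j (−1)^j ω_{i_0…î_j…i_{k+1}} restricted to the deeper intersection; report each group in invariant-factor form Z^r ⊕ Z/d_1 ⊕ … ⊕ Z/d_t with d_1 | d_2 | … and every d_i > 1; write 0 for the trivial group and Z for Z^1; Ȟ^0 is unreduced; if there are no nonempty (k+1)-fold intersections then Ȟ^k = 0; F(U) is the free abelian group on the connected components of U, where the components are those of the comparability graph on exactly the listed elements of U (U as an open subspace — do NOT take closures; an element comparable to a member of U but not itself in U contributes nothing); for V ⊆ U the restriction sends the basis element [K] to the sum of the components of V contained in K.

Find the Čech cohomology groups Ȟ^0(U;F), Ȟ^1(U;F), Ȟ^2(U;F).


nonempty intersections:
  W1={{t4},{t1,t4},{t2,t4},{t4,t6},{t4,t7},{t1,t2,t4},{t1,t4,t7},{t4,t6,t7}} W2={{t4},{t5},{t6},{t1,t4},{t2,t4},{t3,t5},{t4,t6},{t4,t7},{t5,t7},{t6,t7},{t1,t2,t4},{t1,t4,t7},{t4,t6,t7}} W3={{t2},{t1,t2},{t2,t4},{t2,t7},{t1,t2,t4}} W4={{t1},{t4},{t7},{t1,t2},{t1,t3},{t1,t4},{t1,t7},{t2,t4},{t2,t7},{t3,t7},{t4,t6},{t4,t7},{t5,t7},{t6,t7},{t1,t2,t4},{t1,t3,t7},{t1,t4,t7},{t4,t6,t7}} W5={{t3},{t5},{t1,t3},{t3,t5},{t3,t7},{t5,t7},{t1,t3,t7}}
  W12={{t4},{t1,t4},{t2,t4},{t4,t6},{t4,t7},{t1,t2,t4},{t1,t4,t7},{t4,t6,t7}} W13={{t2,t4},{t1,t2,t4}} W14={{t4},{t1,t4},{t2,t4},{t4,t6},{t4,t7},{t1,t2,t4},{t1,t4,t7},{t4,t6,t7}} W23={{t2,t4},{t1,t2,t4}} W24={{t4},{t1,t4},{t2,t4},{t4,t6},{t4,t7},{t5,t7},{t6,t7},{t1,t2,t4},{t1,t4,t7},{t4,t6,t7}} W25={{t5},{t3,t5},{t5,t7}} W34={{t1,t2},{t2,t4},{t2,t7},{t1,t2,t4}} W45={{t1,t3},{t3,t7},{t5,t7},{t1,t3,t7}}
  W123={{t2,t4},{t1,t2,t4}} W124={{t4},{t1,t4},{t2,t4},{t4,t6},{t4,t7},{t1,t2,t4},{t1,t4,t7},{t4,t6,t7}} W134={{t2,t4},{t1,t2,t4}} W234={{t2,t4},{t1,t2,t4}} W245={{t5,t7}}
  W1234={{t2,t4},{t1,t2,t4}}
components per intersection:
  W1: {{t4},{t1,t4},{t2,t4},{t4,t6},{t4,t7},{t1,t2,t4},{t1,t4,t7},{t4,t6,t7}}
  W2: {{t4},{t6},{t1,t4},{t2,t4},{t4,t6},{t4,t7},{t6,t7},{t1,t2,t4},{t1,t4,t7},{t4,t6,t7}} {{t5},{t3,t5},{t5,t7}}
  W3: {{t2},{t1,t2},{t2,t4},{t2,t7},{t1,t2,t4}}
  W4: {{t1},{t4},{t7},{t1,t2},{t1,t3},{t1,t4},{t1,t7},{t2,t4},{t2,t7},{t3,t7},{t4,t6},{t4,t7},{t5,t7},{t6,t7},{t1,t2,t4},{t1,t3,t7},{t1,t4,t7},{t4,t6,t7}}
  W5: {{t3},{t5},{t1,t3},{t3,t5},{t3,t7},{t5,t7},{t1,t3,t7}}
  W12: {{t4},{t1,t4},{t2,t4},{t4,t6},{t4,t7},{t1,t2,t4},{t1,t4,t7},{t4,t6,t7}}
  W13: {{t2,t4},{t1,t2,t4}}
  W14: {{t4},{t1,t4},{t2,t4},{t4,t6},{t4,t7},{t1,t2,t4},{t1,t4,t7},{t4,t6,t7}}
  W23: {{t2,t4},{t1,t2,t4}}
  W24: {{t4},{t1,t4},{t2,t4},{t4,t6},{t4,t7},{t6,t7},{t1,t2,t4},{t1,t4,t7},{t4,t6,t7}} {{t5,t7}}
  W25: {{t5},{t3,t5},{t5,t7}}
  W34: {{t1,t2},{t2,t4},{t1,t2,t4}} {{t2,t7}}
  W45: {{t1,t3},{t3,t7},{t1,t3,t7}} {{t5,t7}}
  W123: {{t2,t4},{t1,t2,t4}}
  W124: {{t4},{t1,t4},{t2,t4},{t4,t6},{t4,t7},{t1,t2,t4},{t1,t4,t7},{t4,t6,t7}}
  W134: {{t2,t4},{t1,t2,t4}}
  W234: {{t2,t4},{t1,t2,t4}}
  W245: {{t5,t7}}
  W1234: {{t2,t4},{t1,t2,t4}}
C dims 6,11,5,1; δ0: rk 5, SNF 1^5; δ1: rk 4, SNF 1^4; δ2: rk 1, SNF 1^1
Ȟ^0: (6−5)−0=1 ⇒ Z
Ȟ^1: (11−4)−5=2 ⇒ Z^2
Ȟ^2: (5−1)−4=0 ⇒ 0

Ȟ^0 = Z, Ȟ^1 = Z^2 and Ȟ^2 = 0


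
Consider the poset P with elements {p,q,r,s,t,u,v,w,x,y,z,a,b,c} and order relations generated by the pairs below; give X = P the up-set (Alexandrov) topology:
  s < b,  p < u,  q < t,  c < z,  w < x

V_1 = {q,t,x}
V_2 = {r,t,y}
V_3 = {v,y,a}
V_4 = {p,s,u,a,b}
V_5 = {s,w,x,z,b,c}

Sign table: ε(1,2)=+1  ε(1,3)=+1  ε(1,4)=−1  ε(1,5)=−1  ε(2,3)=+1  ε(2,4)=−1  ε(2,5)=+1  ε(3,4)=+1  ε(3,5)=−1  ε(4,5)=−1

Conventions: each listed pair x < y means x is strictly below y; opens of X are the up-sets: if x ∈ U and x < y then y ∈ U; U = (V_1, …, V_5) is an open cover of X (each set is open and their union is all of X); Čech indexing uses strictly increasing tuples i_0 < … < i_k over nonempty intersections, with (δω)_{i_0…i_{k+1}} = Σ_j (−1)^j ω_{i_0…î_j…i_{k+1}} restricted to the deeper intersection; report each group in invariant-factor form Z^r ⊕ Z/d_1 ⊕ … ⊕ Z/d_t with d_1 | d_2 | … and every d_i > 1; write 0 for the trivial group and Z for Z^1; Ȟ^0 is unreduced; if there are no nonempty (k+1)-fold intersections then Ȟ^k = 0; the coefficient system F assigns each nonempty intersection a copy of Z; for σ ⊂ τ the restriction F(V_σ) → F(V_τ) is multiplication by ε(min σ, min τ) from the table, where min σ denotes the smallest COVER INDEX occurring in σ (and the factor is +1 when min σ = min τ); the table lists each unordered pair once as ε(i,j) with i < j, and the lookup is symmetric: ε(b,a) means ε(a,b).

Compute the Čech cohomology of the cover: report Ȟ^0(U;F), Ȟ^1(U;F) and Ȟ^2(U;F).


Ȟ^0 ≅ Z,  Ȟ^1 ≅ Z,  Ȟ^2 ≅ 0

cover nerve:
  V12={t} V15={x} V23={y} V34={a} V45={s,b}
C dims 5,5; δ0: rk 4, SNF 1^4
Ȟ^0: (5−4)−0=1 ⇒ Z
Ȟ^1: (5−0)−4=1 ⇒ Z
Ȟ^2: (0−0)−0=0 ⇒ 0


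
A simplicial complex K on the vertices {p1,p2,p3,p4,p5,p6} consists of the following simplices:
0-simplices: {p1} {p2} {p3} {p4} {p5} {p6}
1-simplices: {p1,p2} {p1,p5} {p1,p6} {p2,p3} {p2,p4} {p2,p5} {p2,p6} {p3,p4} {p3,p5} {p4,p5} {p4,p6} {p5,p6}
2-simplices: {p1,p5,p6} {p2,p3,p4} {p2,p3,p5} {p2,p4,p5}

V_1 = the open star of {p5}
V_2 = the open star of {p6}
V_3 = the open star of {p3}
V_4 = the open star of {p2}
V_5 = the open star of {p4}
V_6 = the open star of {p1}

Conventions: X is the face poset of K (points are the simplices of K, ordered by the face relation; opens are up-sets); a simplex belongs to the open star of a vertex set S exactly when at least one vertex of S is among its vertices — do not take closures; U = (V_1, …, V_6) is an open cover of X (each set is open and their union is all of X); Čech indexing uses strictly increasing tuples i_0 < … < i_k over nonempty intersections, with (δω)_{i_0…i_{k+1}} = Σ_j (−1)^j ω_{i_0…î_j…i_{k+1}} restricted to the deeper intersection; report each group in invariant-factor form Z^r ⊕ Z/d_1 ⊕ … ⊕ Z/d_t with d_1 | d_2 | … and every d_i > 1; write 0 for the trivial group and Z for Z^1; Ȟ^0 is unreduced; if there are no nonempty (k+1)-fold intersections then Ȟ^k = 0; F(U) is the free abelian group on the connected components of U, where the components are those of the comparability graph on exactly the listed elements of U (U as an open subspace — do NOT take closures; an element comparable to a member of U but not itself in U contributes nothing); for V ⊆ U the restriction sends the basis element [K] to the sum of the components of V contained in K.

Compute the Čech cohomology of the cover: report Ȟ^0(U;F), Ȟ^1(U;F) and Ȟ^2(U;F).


Ȟ^0 ≅ Z, Ȟ^1 ≅ Z^3 and Ȟ^2 ≅ 0

nonempty intersections:
  V1={{p5},{p1,p5},{p2,p5},{p3,p5},{p4,p5},{p5,p6},{p1,p5,p6},{p2,p3,p5},{p2,p4,p5}} V2={{p6},{p1,p6},{p2,p6},{p4,p6},{p5,p6},{p1,p5,p6}} V3={{p3},{p2,p3},{p3,p4},{p3,p5},{p2,p3,p4},{p2,p3,p5}} V4={{p2},{p1,p2},{p2,p3},{p2,p4},{p2,p5},{p2,p6},{p2,p3,p4},{p2,p3,p5},{p2,p4,p5}} V5={{p4},{p2,p4},{p3,p4},{p4,p5},{p4,p6},{p2,p3,p4},{p2,p4,p5}} V6={{p1},{p1,p2},{p1,p5},{p1,p6},{p1,p5,p6}}
  V12={{p5,p6},{p1,p5,p6}} V13={{p3,p5},{p2,p3,p5}} V14={{p2,p5},{p2,p3,p5},{p2,p4,p5}} V15={{p4,p5},{p2,p4,p5}} V16={{p1,p5},{p1,p5,p6}} V24={{p2,p6}} V25={{p4,p6}} V26={{p1,p6},{p1,p5,p6}} V34={{p2,p3},{p2,p3,p4},{p2,p3,p5}} V35={{p3,p4},{p2,p3,p4}} V45={{p2,p4},{p2,p3,p4},{p2,p4,p5}} V46={{p1,p2}}
  V126={{p1,p5,p6}} V134={{p2,p3,p5}} V145={{p2,p4,p5}} V345={{p2,p3,p4}}
components per intersection:
  V1: {{p5},{p1,p5},{p2,p5},{p3,p5},{p4,p5},{p5,p6},{p1,p5,p6},{p2,p3,p5},{p2,p4,p5}}
  V2: {{p6},{p1,p6},{p2,p6},{p4,p6},{p5,p6},{p1,p5,p6}}
  V3: {{p3},{p2,p3},{p3,p4},{p3,p5},{p2,p3,p4},{p2,p3,p5}}
  V4: {{p2},{p1,p2},{p2,p3},{p2,p4},{p2,p5},{p2,p6},{p2,p3,p4},{p2,p3,p5},{p2,p4,p5}}
  V5: {{p4},{p2,p4},{p3,p4},{p4,p5},{p4,p6},{p2,p3,p4},{p2,p4,p5}}
  V6: {{p1},{p1,p2},{p1,p5},{p1,p6},{p1,p5,p6}}
  V12: {{p5,p6},{p1,p5,p6}}
  V13: {{p3,p5},{p2,p3,p5}}
  V14: {{p2,p5},{p2,p3,p5},{p2,p4,p5}}
  V15: {{p4,p5},{p2,p4,p5}}
  V16: {{p1,p5},{p1,p5,p6}}
  V24: {{p2,p6}}
  V25: {{p4,p6}}
  V26: {{p1,p6},{p1,p5,p6}}
  V34: {{p2,p3},{p2,p3,p4},{p2,p3,p5}}
  V35: {{p3,p4},{p2,p3,p4}}
  V45: {{p2,p4},{p2,p3,p4},{p2,p4,p5}}
  V46: {{p1,p2}}
  V126: {{p1,p5,p6}}
  V134: {{p2,p3,p5}}
  V145: {{p2,p4,p5}}
  V345: {{p2,p3,p4}}
C dims 6,12,4; δ0: rk 5, SNF 1^5; δ1: rk 4, SNF 1^4
Ȟ^0: (6−5)−0=1 ⇒ Z
Ȟ^1: (12−4)−5=3 ⇒ Z^3
Ȟ^2: (4−0)−4=0 ⇒ 0


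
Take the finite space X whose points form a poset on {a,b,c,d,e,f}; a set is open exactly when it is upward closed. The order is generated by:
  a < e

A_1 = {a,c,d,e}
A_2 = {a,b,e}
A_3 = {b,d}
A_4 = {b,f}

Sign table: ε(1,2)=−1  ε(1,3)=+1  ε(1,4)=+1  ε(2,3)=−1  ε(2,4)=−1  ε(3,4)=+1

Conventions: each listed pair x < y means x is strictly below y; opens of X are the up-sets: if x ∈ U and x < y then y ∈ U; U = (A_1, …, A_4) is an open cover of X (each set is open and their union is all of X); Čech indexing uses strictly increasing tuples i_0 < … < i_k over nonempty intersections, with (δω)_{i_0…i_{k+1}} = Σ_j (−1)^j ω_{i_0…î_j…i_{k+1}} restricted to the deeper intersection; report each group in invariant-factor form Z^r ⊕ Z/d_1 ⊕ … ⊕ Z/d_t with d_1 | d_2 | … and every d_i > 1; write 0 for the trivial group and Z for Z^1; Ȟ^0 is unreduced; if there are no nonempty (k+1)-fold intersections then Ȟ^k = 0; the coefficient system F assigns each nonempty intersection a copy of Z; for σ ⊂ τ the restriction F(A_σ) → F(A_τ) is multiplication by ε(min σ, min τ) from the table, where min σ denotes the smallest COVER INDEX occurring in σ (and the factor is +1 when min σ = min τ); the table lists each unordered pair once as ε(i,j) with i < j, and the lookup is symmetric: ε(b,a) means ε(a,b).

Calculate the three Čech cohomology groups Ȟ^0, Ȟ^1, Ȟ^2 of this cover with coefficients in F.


Ȟ^0 = Z, Ȟ^1 = Z, Ȟ^2 = 0

nerve simplices:
  A12={a,e} A13={d} A23={b} A24={b} A34={b}
  A234={b}
C dims 4,5,1; δ0: rk 3, SNF 1^3; δ1: rk 1, SNF 1^1
degree 0: 4−3−0 = 1 → Ȟ^0 ≅ Z
degree 1: 5−1−3 = 1 → Ȟ^1 ≅ Z
degree 2: 1−0−1 = 0 → Ȟ^2 ≅ 0


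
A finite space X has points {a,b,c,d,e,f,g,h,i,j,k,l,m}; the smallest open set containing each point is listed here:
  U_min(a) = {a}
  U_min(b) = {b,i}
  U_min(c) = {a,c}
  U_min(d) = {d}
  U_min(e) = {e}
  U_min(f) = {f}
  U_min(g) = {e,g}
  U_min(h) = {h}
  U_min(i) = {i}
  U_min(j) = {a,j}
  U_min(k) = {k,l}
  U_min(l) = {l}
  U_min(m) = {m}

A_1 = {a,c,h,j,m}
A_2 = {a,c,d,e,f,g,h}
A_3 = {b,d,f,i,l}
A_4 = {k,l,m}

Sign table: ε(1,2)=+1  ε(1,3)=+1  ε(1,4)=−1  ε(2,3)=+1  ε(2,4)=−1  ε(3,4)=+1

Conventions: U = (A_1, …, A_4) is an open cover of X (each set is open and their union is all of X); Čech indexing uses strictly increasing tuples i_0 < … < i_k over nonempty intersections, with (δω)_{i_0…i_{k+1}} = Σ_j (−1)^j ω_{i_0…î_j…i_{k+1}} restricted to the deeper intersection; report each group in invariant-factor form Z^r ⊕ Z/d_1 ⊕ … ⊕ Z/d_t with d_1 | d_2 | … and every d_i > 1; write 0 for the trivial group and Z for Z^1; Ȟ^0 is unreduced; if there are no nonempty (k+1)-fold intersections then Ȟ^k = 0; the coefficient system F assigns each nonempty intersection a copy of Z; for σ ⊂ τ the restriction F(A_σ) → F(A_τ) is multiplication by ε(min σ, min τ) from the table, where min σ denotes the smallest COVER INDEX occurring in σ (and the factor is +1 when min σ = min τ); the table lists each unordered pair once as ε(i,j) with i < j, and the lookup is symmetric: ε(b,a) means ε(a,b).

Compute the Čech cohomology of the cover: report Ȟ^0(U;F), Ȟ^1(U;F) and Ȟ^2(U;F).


Ȟ^0(U;F) ≅ 0; Ȟ^1(U;F) ≅ Z/2; Ȟ^2(U;F) ≅ 0

nerve of the cover:
  A12={a,c,h} A14={m} A23={d,f} A34={l}
C dims 4,4; δ0: rk 4, SNF 1^3·2
Ȟ^0 = (4 − 4) − 0 = 0, so Ȟ^0 ≅ 0
Ȟ^1 = (4 − 0) − 4 = 0 plus torsion [2], so Ȟ^1 ≅ Z/2
Ȟ^2 = (0 − 0) − 0 = 0, so Ȟ^2 ≅ 0


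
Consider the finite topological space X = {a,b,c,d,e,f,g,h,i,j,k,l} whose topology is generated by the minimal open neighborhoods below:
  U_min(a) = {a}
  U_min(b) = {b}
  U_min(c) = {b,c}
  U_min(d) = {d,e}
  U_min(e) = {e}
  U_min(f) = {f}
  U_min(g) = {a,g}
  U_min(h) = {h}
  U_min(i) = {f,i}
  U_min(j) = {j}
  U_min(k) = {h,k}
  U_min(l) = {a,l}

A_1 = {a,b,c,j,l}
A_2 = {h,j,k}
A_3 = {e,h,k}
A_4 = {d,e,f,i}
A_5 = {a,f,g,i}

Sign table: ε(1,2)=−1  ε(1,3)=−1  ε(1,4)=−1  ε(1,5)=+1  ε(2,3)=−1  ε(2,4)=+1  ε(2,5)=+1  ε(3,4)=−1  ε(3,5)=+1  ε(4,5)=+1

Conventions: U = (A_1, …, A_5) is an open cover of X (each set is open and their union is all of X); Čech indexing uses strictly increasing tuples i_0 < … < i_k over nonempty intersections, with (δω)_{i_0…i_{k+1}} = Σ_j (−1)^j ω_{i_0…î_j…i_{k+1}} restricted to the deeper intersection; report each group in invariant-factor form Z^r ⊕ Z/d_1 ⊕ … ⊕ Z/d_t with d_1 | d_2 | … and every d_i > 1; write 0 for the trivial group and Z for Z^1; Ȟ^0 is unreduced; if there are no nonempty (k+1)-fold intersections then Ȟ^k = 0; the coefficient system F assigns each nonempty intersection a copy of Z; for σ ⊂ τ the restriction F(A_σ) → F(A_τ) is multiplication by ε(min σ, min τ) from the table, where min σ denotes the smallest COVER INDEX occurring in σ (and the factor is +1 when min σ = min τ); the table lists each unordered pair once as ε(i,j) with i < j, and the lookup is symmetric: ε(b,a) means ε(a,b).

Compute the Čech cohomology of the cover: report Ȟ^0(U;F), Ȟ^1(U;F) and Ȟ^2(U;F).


Ȟ^0 ≅ 0, Ȟ^1 ≅ Z/2, Ȟ^2 ≅ 0

cover nerve:
  A12={j} A15={a} A23={h,k} A34={e} A45={f,i}
C dims 5,5; δ0: rk 5, SNF 1^4·2
Ȟ^0: (5−5)−0=0 ⇒ 0
Ȟ^1: (5−0)−5=0 plus torsion [2] ⇒ Z/2
Ȟ^2: (0−0)−0=0 ⇒ 0


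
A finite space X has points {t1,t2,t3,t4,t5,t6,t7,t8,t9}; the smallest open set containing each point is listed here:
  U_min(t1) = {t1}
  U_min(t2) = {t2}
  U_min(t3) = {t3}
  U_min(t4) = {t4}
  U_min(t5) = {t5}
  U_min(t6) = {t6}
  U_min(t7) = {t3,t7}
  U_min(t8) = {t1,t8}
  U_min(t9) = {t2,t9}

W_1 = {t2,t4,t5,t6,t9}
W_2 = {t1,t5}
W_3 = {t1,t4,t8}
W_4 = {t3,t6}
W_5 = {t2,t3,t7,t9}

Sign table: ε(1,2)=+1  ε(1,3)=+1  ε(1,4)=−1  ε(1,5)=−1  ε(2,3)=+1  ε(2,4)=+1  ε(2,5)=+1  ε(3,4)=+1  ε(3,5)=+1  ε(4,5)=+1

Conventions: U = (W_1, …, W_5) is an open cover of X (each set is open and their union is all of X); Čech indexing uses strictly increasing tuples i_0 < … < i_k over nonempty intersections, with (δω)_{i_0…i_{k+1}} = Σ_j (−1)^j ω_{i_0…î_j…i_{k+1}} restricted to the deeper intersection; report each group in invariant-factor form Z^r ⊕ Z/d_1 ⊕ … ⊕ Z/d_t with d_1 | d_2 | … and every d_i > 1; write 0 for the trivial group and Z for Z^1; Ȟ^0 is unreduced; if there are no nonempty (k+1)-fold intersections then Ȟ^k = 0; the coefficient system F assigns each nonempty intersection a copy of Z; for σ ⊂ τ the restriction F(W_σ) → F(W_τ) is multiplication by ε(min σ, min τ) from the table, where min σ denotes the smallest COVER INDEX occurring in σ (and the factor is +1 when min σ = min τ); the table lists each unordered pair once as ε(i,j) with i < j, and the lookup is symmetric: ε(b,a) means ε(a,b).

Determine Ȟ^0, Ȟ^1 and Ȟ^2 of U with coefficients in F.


Ȟ^0 = Z,  Ȟ^1 = Z^2,  Ȟ^2 = 0

nerve of the cover:
  W12={t5} W13={t4} W14={t6} W15={t2,t9} W23={t1} W45={t3}
C dims 5,6; δ0: rk 4, SNF 1^4
Ȟ^0 = (5 − 4) − 0 = 1, so Ȟ^0 ≅ Z
Ȟ^1 = (6 − 0) − 4 = 2, so Ȟ^1 ≅ Z^2
Ȟ^2 = (0 − 0) − 0 = 0, so Ȟ^2 ≅ 0


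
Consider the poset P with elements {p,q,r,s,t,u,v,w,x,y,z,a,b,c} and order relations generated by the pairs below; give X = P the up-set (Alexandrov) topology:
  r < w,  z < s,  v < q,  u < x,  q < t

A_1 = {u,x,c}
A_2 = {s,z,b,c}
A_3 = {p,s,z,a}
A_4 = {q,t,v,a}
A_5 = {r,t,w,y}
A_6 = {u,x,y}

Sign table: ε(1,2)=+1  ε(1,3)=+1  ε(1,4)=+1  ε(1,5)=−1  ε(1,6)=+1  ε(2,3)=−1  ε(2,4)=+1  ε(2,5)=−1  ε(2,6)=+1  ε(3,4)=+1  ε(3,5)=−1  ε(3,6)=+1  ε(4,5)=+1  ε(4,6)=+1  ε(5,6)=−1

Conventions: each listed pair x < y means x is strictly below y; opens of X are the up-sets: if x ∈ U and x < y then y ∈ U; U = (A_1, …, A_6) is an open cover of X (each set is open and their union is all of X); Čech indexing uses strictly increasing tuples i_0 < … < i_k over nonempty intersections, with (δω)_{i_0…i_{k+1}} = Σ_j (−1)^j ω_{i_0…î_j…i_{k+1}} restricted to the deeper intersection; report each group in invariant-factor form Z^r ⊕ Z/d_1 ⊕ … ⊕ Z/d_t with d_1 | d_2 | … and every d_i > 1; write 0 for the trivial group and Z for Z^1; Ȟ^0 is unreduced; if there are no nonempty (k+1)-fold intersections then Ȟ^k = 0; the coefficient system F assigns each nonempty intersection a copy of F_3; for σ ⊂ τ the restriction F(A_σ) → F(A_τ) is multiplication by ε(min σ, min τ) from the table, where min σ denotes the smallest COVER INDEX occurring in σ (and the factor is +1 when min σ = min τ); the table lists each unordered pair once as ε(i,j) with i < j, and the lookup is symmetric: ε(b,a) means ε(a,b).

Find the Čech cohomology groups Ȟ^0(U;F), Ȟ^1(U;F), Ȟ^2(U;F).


nerve of the cover:
  A12={c} A16={u,x} A23={s,z} A34={a} A45={t} A56={y}
C dims 6,6; δ0: rk_F3 5
Ȟ^0 = (6 − 5) − 0 = 1, so Ȟ^0 ≅ Z/3
Ȟ^1 = (6 − 0) − 5 = 1, so Ȟ^1 ≅ Z/3
Ȟ^2 = (0 − 0) − 0 = 0, so Ȟ^2 ≅ 0

Ȟ^0 ≅ Z/3, Ȟ^1 ≅ Z/3 and Ȟ^2 ≅ 0


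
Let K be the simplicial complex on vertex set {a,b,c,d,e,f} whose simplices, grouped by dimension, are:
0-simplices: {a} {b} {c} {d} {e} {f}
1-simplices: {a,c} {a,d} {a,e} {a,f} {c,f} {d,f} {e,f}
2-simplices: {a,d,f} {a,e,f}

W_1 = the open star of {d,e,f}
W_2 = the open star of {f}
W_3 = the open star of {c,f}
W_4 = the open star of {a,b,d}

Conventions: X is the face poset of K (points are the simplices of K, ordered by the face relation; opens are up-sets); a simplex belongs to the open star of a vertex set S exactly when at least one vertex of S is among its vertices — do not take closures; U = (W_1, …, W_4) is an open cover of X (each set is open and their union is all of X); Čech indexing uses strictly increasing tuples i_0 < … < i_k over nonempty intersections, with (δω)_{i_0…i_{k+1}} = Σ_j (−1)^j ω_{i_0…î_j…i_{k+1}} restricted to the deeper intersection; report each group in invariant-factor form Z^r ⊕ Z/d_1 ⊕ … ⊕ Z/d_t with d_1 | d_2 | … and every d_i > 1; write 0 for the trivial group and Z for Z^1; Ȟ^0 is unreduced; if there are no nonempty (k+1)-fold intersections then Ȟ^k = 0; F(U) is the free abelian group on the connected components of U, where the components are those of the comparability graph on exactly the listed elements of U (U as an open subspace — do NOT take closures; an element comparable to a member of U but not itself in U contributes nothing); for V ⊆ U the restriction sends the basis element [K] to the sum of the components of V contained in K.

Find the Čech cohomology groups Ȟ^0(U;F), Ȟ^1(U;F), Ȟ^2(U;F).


Ȟ^0 ≅ Z^2, Ȟ^1 ≅ Z and Ȟ^2 ≅ 0

nonempty intersections:
  W1={{d},{e},{f},{a,d},{a,e},{a,f},{c,f},{d,f},{e,f},{a,d,f},{a,e,f}} W2={{f},{a,f},{c,f},{d,f},{e,f},{a,d,f},{a,e,f}} W3={{c},{f},{a,c},{a,f},{c,f},{d,f},{e,f},{a,d,f},{a,e,f}} W4={{a},{b},{d},{a,c},{a,d},{a,e},{a,f},{d,f},{a,d,f},{a,e,f}}
  W12={{f},{a,f},{c,f},{d,f},{e,f},{a,d,f},{a,e,f}} W13={{f},{a,f},{c,f},{d,f},{e,f},{a,d,f},{a,e,f}} W14={{d},{a,d},{a,e},{a,f},{d,f},{a,d,f},{a,e,f}} W23={{f},{a,f},{c,f},{d,f},{e,f},{a,d,f},{a,e,f}} W24={{a,f},{d,f},{a,d,f},{a,e,f}} W34={{a,c},{a,f},{d,f},{a,d,f},{a,e,f}}
  W123={{f},{a,f},{c,f},{d,f},{e,f},{a,d,f},{a,e,f}} W124={{a,f},{d,f},{a,d,f},{a,e,f}} W134={{a,f},{d,f},{a,d,f},{a,e,f}} W234={{a,f},{d,f},{a,d,f},{a,e,f}}
  W1234={{a,f},{d,f},{a,d,f},{a,e,f}}
components per intersection:
  W1: {{d},{e},{f},{a,d},{a,e},{a,f},{c,f},{d,f},{e,f},{a,d,f},{a,e,f}}
  W2: {{f},{a,f},{c,f},{d,f},{e,f},{a,d,f},{a,e,f}}
  W3: {{c},{f},{a,c},{a,f},{c,f},{d,f},{e,f},{a,d,f},{a,e,f}}
  W4: {{a},{d},{a,c},{a,d},{a,e},{a,f},{d,f},{a,d,f},{a,e,f}} {{b}}
  W12: {{f},{a,f},{c,f},{d,f},{e,f},{a,d,f},{a,e,f}}
  W13: {{f},{a,f},{c,f},{d,f},{e,f},{a,d,f},{a,e,f}}
  W14: {{d},{a,d},{a,e},{a,f},{d,f},{a,d,f},{a,e,f}}
  W23: {{f},{a,f},{c,f},{d,f},{e,f},{a,d,f},{a,e,f}}
  W24: {{a,f},{d,f},{a,d,f},{a,e,f}}
  W34: {{a,c}} {{a,f},{d,f},{a,d,f},{a,e,f}}
  W123: {{f},{a,f},{c,f},{d,f},{e,f},{a,d,f},{a,e,f}}
  W124: {{a,f},{d,f},{a,d,f},{a,e,f}}
  W134: {{a,f},{d,f},{a,d,f},{a,e,f}}
  W234: {{a,f},{d,f},{a,d,f},{a,e,f}}
  W1234: {{a,f},{d,f},{a,d,f},{a,e,f}}
C dims 5,7,4,1; δ0: rk 3, SNF 1^3; δ1: rk 3, SNF 1^3; δ2: rk 1, SNF 1^1
Ȟ^0: (5−3)−0=2 ⇒ Z^2
Ȟ^1: (7−3)−3=1 ⇒ Z
Ȟ^2: (4−1)−3=0 ⇒ 0


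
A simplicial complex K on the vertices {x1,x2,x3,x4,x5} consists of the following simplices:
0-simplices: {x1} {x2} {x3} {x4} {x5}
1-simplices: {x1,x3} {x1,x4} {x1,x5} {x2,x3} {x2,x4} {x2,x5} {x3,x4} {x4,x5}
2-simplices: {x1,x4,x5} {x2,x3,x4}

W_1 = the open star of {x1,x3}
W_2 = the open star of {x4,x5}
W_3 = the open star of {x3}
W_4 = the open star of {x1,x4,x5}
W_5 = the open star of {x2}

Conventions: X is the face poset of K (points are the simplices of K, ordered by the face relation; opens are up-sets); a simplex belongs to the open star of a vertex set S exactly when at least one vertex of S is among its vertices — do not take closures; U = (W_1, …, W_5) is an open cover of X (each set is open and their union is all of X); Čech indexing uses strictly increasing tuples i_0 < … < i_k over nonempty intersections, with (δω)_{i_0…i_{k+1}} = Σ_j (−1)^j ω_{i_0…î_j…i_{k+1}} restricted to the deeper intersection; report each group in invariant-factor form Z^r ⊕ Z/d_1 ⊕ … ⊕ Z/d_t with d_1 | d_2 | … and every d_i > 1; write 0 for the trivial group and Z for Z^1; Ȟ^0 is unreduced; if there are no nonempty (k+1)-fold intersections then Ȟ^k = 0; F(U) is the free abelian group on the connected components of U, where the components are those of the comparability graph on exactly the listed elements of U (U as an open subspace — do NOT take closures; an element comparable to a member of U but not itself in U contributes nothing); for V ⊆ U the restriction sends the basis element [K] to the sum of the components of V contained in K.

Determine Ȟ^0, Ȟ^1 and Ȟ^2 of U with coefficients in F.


Ȟ^0(U;F) ≅ Z,  Ȟ^1(U;F) ≅ Z^2,  Ȟ^2(U;F) ≅ 0

nerve simplices:
  W1={{x1},{x3},{x1,x3},{x1,x4},{x1,x5},{x2,x3},{x3,x4},{x1,x4,x5},{x2,x3,x4}} W2={{x4},{x5},{x1,x4},{x1,x5},{x2,x4},{x2,x5},{x3,x4},{x4,x5},{x1,x4,x5},{x2,x3,x4}} W3={{x3},{x1,x3},{x2,x3},{x3,x4},{x2,x3,x4}} W4={{x1},{x4},{x5},{x1,x3},{x1,x4},{x1,x5},{x2,x4},{x2,x5},{x3,x4},{x4,x5},{x1,x4,x5},{x2,x3,x4}} W5={{x2},{x2,x3},{x2,x4},{x2,x5},{x2,x3,x4}}
  W12={{x1,x4},{x1,x5},{x3,x4},{x1,x4,x5},{x2,x3,x4}} W13={{x3},{x1,x3},{x2,x3},{x3,x4},{x2,x3,x4}} W14={{x1},{x1,x3},{x1,x4},{x1,x5},{x3,x4},{x1,x4,x5},{x2,x3,x4}} W15={{x2,x3},{x2,x3,x4}} W23={{x3,x4},{x2,x3,x4}} W24={{x4},{x5},{x1,x4},{x1,x5},{x2,x4},{x2,x5},{x3,x4},{x4,x5},{x1,x4,x5},{x2,x3,x4}} W25={{x2,x4},{x2,x5},{x2,x3,x4}} W34={{x1,x3},{x3,x4},{x2,x3,x4}} W35={{x2,x3},{x2,x3,x4}} W45={{x2,x4},{x2,x5},{x2,x3,x4}}
  W123={{x3,x4},{x2,x3,x4}} W124={{x1,x4},{x1,x5},{x3,x4},{x1,x4,x5},{x2,x3,x4}} W125={{x2,x3,x4}} W134={{x1,x3},{x3,x4},{x2,x3,x4}} W135={{x2,x3},{x2,x3,x4}} W145={{x2,x3,x4}} W234={{x3,x4},{x2,x3,x4}} W235={{x2,x3,x4}} W245={{x2,x4},{x2,x5},{x2,x3,x4}} W345={{x2,x3,x4}}
  W1234={{x3,x4},{x2,x3,x4}} W1235={{x2,x3,x4}} W1245={{x2,x3,x4}} W1345={{x2,x3,x4}} W2345={{x2,x3,x4}}
  W12345={{x2,x3,x4}}
components per intersection:
  W1: {{x1},{x3},{x1,x3},{x1,x4},{x1,x5},{x2,x3},{x3,x4},{x1,x4,x5},{x2,x3,x4}}
  W2: {{x4},{x5},{x1,x4},{x1,x5},{x2,x4},{x2,x5},{x3,x4},{x4,x5},{x1,x4,x5},{x2,x3,x4}}
  W3: {{x3},{x1,x3},{x2,x3},{x3,x4},{x2,x3,x4}}
  W4: {{x1},{x4},{x5},{x1,x3},{x1,x4},{x1,x5},{x2,x4},{x2,x5},{x3,x4},{x4,x5},{x1,x4,x5},{x2,x3,x4}}
  W5: {{x2},{x2,x3},{x2,x4},{x2,x5},{x2,x3,x4}}
  W12: {{x1,x4},{x1,x5},{x1,x4,x5}} {{x3,x4},{x2,x3,x4}}
  W13: {{x3},{x1,x3},{x2,x3},{x3,x4},{x2,x3,x4}}
  W14: {{x1},{x1,x3},{x1,x4},{x1,x5},{x1,x4,x5}} {{x3,x4},{x2,x3,x4}}
  W15: {{x2,x3},{x2,x3,x4}}
  W23: {{x3,x4},{x2,x3,x4}}
  W24: {{x4},{x5},{x1,x4},{x1,x5},{x2,x4},{x2,x5},{x3,x4},{x4,x5},{x1,x4,x5},{x2,x3,x4}}
  W25: {{x2,x4},{x2,x3,x4}} {{x2,x5}}
  W34: {{x1,x3}} {{x3,x4},{x2,x3,x4}}
  W35: {{x2,x3},{x2,x3,x4}}
  W45: {{x2,x4},{x2,x3,x4}} {{x2,x5}}
  W123: {{x3,x4},{x2,x3,x4}}
  W124: {{x1,x4},{x1,x5},{x1,x4,x5}} {{x3,x4},{x2,x3,x4}}
  W125: {{x2,x3,x4}}
  W134: {{x1,x3}} {{x3,x4},{x2,x3,x4}}
  W135: {{x2,x3},{x2,x3,x4}}
  W145: {{x2,x3,x4}}
  W234: {{x3,x4},{x2,x3,x4}}
  W235: {{x2,x3,x4}}
  W245: {{x2,x4},{x2,x3,x4}} {{x2,x5}}
  W345: {{x2,x3,x4}}
  W1234: {{x3,x4},{x2,x3,x4}}
  W1235: {{x2,x3,x4}}
  W1245: {{x2,x3,x4}}
  W1345: {{x2,x3,x4}}
  W2345: {{x2,x3,x4}}
  W12345: {{x2,x3,x4}}
C dims 5,15,13,5; δ0: rk 4, SNF 1^4; δ1: rk 9, SNF 1^9; δ2: rk 4, SNF 1^4
degree 0: 5−4−0 = 1 → Ȟ^0 ≅ Z
degree 1: 15−9−4 = 2 → Ȟ^1 ≅ Z^2
degree 2: 13−4−9 = 0 → Ȟ^2 ≅ 0
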